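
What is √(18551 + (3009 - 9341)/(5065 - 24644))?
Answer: √7111413132019/19579 ≈ 136.20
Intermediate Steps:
√(18551 + (3009 - 9341)/(5065 - 24644)) = √(18551 - 6332/(-19579)) = √(18551 - 6332*(-1/19579)) = √(18551 + 6332/19579) = √(363216361/19579) = √7111413132019/19579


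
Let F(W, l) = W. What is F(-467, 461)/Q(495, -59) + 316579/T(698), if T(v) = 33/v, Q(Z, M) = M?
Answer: 13037371789/1947 ≈ 6.6961e+6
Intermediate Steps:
F(-467, 461)/Q(495, -59) + 316579/T(698) = -467/(-59) + 316579/((33/698)) = -467*(-1/59) + 316579/((33*(1/698))) = 467/59 + 316579/(33/698) = 467/59 + 316579*(698/33) = 467/59 + 220972142/33 = 13037371789/1947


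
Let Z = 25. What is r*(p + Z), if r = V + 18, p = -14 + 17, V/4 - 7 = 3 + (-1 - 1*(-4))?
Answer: 1960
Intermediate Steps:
V = 52 (V = 28 + 4*(3 + (-1 - 1*(-4))) = 28 + 4*(3 + (-1 + 4)) = 28 + 4*(3 + 3) = 28 + 4*6 = 28 + 24 = 52)
p = 3
r = 70 (r = 52 + 18 = 70)
r*(p + Z) = 70*(3 + 25) = 70*28 = 1960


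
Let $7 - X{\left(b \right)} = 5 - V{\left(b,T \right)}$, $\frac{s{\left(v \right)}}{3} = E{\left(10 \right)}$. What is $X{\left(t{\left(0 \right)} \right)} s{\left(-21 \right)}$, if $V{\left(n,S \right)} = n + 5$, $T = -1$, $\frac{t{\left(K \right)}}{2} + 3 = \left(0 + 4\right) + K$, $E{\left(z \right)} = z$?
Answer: $270$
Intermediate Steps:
$t{\left(K \right)} = 2 + 2 K$ ($t{\left(K \right)} = -6 + 2 \left(\left(0 + 4\right) + K\right) = -6 + 2 \left(4 + K\right) = -6 + \left(8 + 2 K\right) = 2 + 2 K$)
$s{\left(v \right)} = 30$ ($s{\left(v \right)} = 3 \cdot 10 = 30$)
$V{\left(n,S \right)} = 5 + n$
$X{\left(b \right)} = 7 + b$ ($X{\left(b \right)} = 7 - \left(5 - \left(5 + b\right)\right) = 7 - - b = 7 + b$)
$X{\left(t{\left(0 \right)} \right)} s{\left(-21 \right)} = \left(7 + \left(2 + 2 \cdot 0\right)\right) 30 = \left(7 + \left(2 + 0\right)\right) 30 = \left(7 + 2\right) 30 = 9 \cdot 30 = 270$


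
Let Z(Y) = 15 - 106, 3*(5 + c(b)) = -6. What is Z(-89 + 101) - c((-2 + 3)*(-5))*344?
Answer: 2317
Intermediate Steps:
c(b) = -7 (c(b) = -5 + (1/3)*(-6) = -5 - 2 = -7)
Z(Y) = -91
Z(-89 + 101) - c((-2 + 3)*(-5))*344 = -91 - (-7)*344 = -91 - 1*(-2408) = -91 + 2408 = 2317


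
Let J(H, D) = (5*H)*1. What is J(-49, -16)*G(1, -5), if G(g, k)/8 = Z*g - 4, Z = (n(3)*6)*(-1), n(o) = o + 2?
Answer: 66640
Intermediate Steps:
n(o) = 2 + o
Z = -30 (Z = ((2 + 3)*6)*(-1) = (5*6)*(-1) = 30*(-1) = -30)
J(H, D) = 5*H
G(g, k) = -32 - 240*g (G(g, k) = 8*(-30*g - 4) = 8*(-4 - 30*g) = -32 - 240*g)
J(-49, -16)*G(1, -5) = (5*(-49))*(-32 - 240*1) = -245*(-32 - 240) = -245*(-272) = 66640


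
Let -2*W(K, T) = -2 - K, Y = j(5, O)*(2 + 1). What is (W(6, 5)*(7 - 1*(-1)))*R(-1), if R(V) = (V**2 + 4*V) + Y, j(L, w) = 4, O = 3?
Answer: 288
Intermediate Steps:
Y = 12 (Y = 4*(2 + 1) = 4*3 = 12)
W(K, T) = 1 + K/2 (W(K, T) = -(-2 - K)/2 = 1 + K/2)
R(V) = 12 + V**2 + 4*V (R(V) = (V**2 + 4*V) + 12 = 12 + V**2 + 4*V)
(W(6, 5)*(7 - 1*(-1)))*R(-1) = ((1 + (1/2)*6)*(7 - 1*(-1)))*(12 + (-1)**2 + 4*(-1)) = ((1 + 3)*(7 + 1))*(12 + 1 - 4) = (4*8)*9 = 32*9 = 288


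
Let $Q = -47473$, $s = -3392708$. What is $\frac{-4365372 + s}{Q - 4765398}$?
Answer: $\frac{408320}{253309} \approx 1.6119$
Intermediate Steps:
$\frac{-4365372 + s}{Q - 4765398} = \frac{-4365372 - 3392708}{-47473 - 4765398} = - \frac{7758080}{-4812871} = \left(-7758080\right) \left(- \frac{1}{4812871}\right) = \frac{408320}{253309}$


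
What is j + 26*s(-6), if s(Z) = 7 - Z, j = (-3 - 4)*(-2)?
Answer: 352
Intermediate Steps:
j = 14 (j = -7*(-2) = 14)
j + 26*s(-6) = 14 + 26*(7 - 1*(-6)) = 14 + 26*(7 + 6) = 14 + 26*13 = 14 + 338 = 352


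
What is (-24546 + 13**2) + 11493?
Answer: -12884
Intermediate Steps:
(-24546 + 13**2) + 11493 = (-24546 + 169) + 11493 = -24377 + 11493 = -12884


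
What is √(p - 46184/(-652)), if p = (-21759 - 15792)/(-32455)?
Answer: √2014739465100095/5290165 ≈ 8.4848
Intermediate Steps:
p = 37551/32455 (p = -37551*(-1/32455) = 37551/32455 ≈ 1.1570)
√(p - 46184/(-652)) = √(37551/32455 - 46184/(-652)) = √(37551/32455 - 46184*(-1/652)) = √(37551/32455 + 11546/163) = √(380846243/5290165) = √2014739465100095/5290165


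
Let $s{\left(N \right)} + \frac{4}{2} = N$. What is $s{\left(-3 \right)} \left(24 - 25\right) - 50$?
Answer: $-45$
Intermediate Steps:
$s{\left(N \right)} = -2 + N$
$s{\left(-3 \right)} \left(24 - 25\right) - 50 = \left(-2 - 3\right) \left(24 - 25\right) - 50 = - 5 \left(24 - 25\right) - 50 = \left(-5\right) \left(-1\right) - 50 = 5 - 50 = -45$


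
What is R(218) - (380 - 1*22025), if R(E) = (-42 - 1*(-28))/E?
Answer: 2359298/109 ≈ 21645.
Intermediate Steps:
R(E) = -14/E (R(E) = (-42 + 28)/E = -14/E)
R(218) - (380 - 1*22025) = -14/218 - (380 - 1*22025) = -14*1/218 - (380 - 22025) = -7/109 - 1*(-21645) = -7/109 + 21645 = 2359298/109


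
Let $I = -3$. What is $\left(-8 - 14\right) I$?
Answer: $66$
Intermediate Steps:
$\left(-8 - 14\right) I = \left(-8 - 14\right) \left(-3\right) = \left(-22\right) \left(-3\right) = 66$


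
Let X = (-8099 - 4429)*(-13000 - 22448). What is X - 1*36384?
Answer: 444056160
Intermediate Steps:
X = 444092544 (X = -12528*(-35448) = 444092544)
X - 1*36384 = 444092544 - 1*36384 = 444092544 - 36384 = 444056160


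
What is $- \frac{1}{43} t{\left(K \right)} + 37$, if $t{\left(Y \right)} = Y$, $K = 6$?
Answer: $\frac{1585}{43} \approx 36.86$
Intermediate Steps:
$- \frac{1}{43} t{\left(K \right)} + 37 = - \frac{1}{43} \cdot 6 + 37 = \left(-1\right) \frac{1}{43} \cdot 6 + 37 = \left(- \frac{1}{43}\right) 6 + 37 = - \frac{6}{43} + 37 = \frac{1585}{43}$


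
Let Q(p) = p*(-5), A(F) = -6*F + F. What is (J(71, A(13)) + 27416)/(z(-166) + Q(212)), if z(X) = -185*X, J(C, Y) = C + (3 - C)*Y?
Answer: 31907/29650 ≈ 1.0761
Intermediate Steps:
A(F) = -5*F
Q(p) = -5*p
J(C, Y) = C + Y*(3 - C)
(J(71, A(13)) + 27416)/(z(-166) + Q(212)) = ((71 + 3*(-5*13) - 1*71*(-5*13)) + 27416)/(-185*(-166) - 5*212) = ((71 + 3*(-65) - 1*71*(-65)) + 27416)/(30710 - 1060) = ((71 - 195 + 4615) + 27416)/29650 = (4491 + 27416)*(1/29650) = 31907*(1/29650) = 31907/29650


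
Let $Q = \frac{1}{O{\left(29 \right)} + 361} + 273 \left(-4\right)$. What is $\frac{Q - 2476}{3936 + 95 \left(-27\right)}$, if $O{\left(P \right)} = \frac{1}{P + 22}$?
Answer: $- \frac{65693965}{25242852} \approx -2.6025$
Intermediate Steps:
$O{\left(P \right)} = \frac{1}{22 + P}$
$Q = - \frac{20105853}{18412}$ ($Q = \frac{1}{\frac{1}{22 + 29} + 361} + 273 \left(-4\right) = \frac{1}{\frac{1}{51} + 361} - 1092 = \frac{1}{\frac{18412}{51}} - 1092 = \frac{51}{18412} - 1092 = - \frac{20105853}{18412} \approx -1092.0$)
$\frac{Q - 2476}{3936 + 95 \left(-27\right)} = \frac{- \frac{20105853}{18412} - 2476}{3936 + 95 \left(-27\right)} = - \frac{65693965}{18412 \left(3936 - 2565\right)} = - \frac{65693965}{18412 \cdot 1371} = \left(- \frac{65693965}{18412}\right) \frac{1}{1371} = - \frac{65693965}{25242852}$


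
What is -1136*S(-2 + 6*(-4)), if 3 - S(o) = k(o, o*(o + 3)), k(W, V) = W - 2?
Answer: -35216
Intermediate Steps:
k(W, V) = -2 + W
S(o) = 5 - o (S(o) = 3 - (-2 + o) = 3 + (2 - o) = 5 - o)
-1136*S(-2 + 6*(-4)) = -1136*(5 - (-2 + 6*(-4))) = -1136*(5 - (-2 - 24)) = -1136*(5 - 1*(-26)) = -1136*(5 + 26) = -1136*31 = -35216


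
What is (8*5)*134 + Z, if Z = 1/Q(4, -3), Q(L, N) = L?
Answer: 21441/4 ≈ 5360.3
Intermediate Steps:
Z = ¼ (Z = 1/4 = ¼ ≈ 0.25000)
(8*5)*134 + Z = (8*5)*134 + ¼ = 40*134 + ¼ = 5360 + ¼ = 21441/4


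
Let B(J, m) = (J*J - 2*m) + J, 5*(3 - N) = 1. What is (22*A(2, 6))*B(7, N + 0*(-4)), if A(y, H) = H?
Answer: 33264/5 ≈ 6652.8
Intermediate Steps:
N = 14/5 (N = 3 - ⅕*1 = 3 - ⅕ = 14/5 ≈ 2.8000)
B(J, m) = J + J² - 2*m (B(J, m) = (J² - 2*m) + J = J + J² - 2*m)
(22*A(2, 6))*B(7, N + 0*(-4)) = (22*6)*(7 + 7² - 2*(14/5 + 0*(-4))) = 132*(7 + 49 - 2*(14/5 + 0)) = 132*(7 + 49 - 2*14/5) = 132*(7 + 49 - 28/5) = 132*(252/5) = 33264/5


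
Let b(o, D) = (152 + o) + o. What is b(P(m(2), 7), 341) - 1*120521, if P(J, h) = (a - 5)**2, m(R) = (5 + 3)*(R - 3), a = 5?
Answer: -120369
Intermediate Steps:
m(R) = -24 + 8*R (m(R) = 8*(-3 + R) = -24 + 8*R)
P(J, h) = 0 (P(J, h) = (5 - 5)**2 = 0**2 = 0)
b(o, D) = 152 + 2*o
b(P(m(2), 7), 341) - 1*120521 = (152 + 2*0) - 1*120521 = (152 + 0) - 120521 = 152 - 120521 = -120369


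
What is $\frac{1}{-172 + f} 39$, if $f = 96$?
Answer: $- \frac{39}{76} \approx -0.51316$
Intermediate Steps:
$\frac{1}{-172 + f} 39 = \frac{1}{-172 + 96} \cdot 39 = \frac{1}{-76} \cdot 39 = \left(- \frac{1}{76}\right) 39 = - \frac{39}{76}$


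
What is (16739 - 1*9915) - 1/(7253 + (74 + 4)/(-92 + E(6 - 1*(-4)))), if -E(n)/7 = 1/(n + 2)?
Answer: 54981970017/8057147 ≈ 6824.0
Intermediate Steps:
E(n) = -7/(2 + n) (E(n) = -7/(n + 2) = -7/(2 + n))
(16739 - 1*9915) - 1/(7253 + (74 + 4)/(-92 + E(6 - 1*(-4)))) = (16739 - 1*9915) - 1/(7253 + (74 + 4)/(-92 - 7/(2 + (6 - 1*(-4))))) = (16739 - 9915) - 1/(7253 + 78/(-92 - 7/(2 + (6 + 4)))) = 6824 - 1/(7253 + 78/(-92 - 7/(2 + 10))) = 6824 - 1/(7253 + 78/(-92 - 7/12)) = 6824 - 1/(7253 + 78/(-1111/12)) = 6824 - 1/(7253 - 12/1111*78) = 6824 - 1/(7253 - 936/1111) = 6824 - 1/8057147/1111 = 6824 - 1*1111/8057147 = 6824 - 1111/8057147 = 54981970017/8057147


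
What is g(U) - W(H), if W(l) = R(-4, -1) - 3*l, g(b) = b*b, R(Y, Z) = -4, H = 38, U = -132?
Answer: 17542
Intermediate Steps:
g(b) = b²
W(l) = -4 - 3*l
g(U) - W(H) = (-132)² - (-4 - 3*38) = 17424 - (-4 - 114) = 17424 - 1*(-118) = 17424 + 118 = 17542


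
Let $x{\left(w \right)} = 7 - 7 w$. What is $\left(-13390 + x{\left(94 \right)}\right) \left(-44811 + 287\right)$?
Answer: $625161484$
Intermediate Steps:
$\left(-13390 + x{\left(94 \right)}\right) \left(-44811 + 287\right) = \left(-13390 + \left(7 - 658\right)\right) \left(-44811 + 287\right) = \left(-13390 + \left(7 - 658\right)\right) \left(-44524\right) = \left(-13390 - 651\right) \left(-44524\right) = \left(-14041\right) \left(-44524\right) = 625161484$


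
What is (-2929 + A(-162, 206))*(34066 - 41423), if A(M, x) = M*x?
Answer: 267066457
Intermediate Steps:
(-2929 + A(-162, 206))*(34066 - 41423) = (-2929 - 162*206)*(34066 - 41423) = (-2929 - 33372)*(-7357) = -36301*(-7357) = 267066457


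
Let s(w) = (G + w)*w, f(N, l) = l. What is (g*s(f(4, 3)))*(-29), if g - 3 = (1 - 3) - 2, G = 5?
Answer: 696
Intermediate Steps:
s(w) = w*(5 + w) (s(w) = (5 + w)*w = w*(5 + w))
g = -1 (g = 3 + ((1 - 3) - 2) = 3 + (-2 - 2) = 3 - 4 = -1)
(g*s(f(4, 3)))*(-29) = -3*(5 + 3)*(-29) = -3*8*(-29) = -1*24*(-29) = -24*(-29) = 696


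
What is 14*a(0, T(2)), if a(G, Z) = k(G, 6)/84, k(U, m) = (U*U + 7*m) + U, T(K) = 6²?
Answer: 7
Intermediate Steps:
T(K) = 36
k(U, m) = U + U² + 7*m (k(U, m) = (U² + 7*m) + U = U + U² + 7*m)
a(G, Z) = ½ + G/84 + G²/84 (a(G, Z) = (G + G² + 7*6)/84 = (G + G² + 42)*(1/84) = (42 + G + G²)*(1/84) = ½ + G/84 + G²/84)
14*a(0, T(2)) = 14*(½ + (1/84)*0 + (1/84)*0²) = 14*(½ + 0 + (1/84)*0) = 14*(½ + 0 + 0) = 14*(½) = 7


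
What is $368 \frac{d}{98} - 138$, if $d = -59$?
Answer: $- \frac{17618}{49} \approx -359.55$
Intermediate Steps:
$368 \frac{d}{98} - 138 = 368 \left(- \frac{59}{98}\right) - 138 = - \frac{10856}{49} - 138 = - \frac{17618}{49}$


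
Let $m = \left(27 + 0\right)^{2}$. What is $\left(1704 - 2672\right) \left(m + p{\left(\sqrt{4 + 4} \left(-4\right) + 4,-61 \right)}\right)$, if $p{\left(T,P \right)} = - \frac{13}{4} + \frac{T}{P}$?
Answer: $- \frac{42850214}{61} - \frac{7744 \sqrt{2}}{61} \approx -7.0264 \cdot 10^{5}$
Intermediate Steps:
$m = 729$ ($m = 27^{2} = 729$)
$p{\left(T,P \right)} = - \frac{13}{4} + \frac{T}{P}$ ($p{\left(T,P \right)} = \left(-13\right) \frac{1}{4} + \frac{T}{P} = - \frac{13}{4} + \frac{T}{P}$)
$\left(1704 - 2672\right) \left(m + p{\left(\sqrt{4 + 4} \left(-4\right) + 4,-61 \right)}\right) = \left(1704 - 2672\right) \left(729 - \left(\frac{13}{4} - \frac{\sqrt{4 + 4} \left(-4\right) + 4}{-61}\right)\right) = - 968 \left(729 - \left(\frac{13}{4} - \left(\sqrt{8} \left(-4\right) + 4\right) \left(- \frac{1}{61}\right)\right)\right) = - 968 \left(729 - \left(\frac{13}{4} - \left(2 \sqrt{2} \left(-4\right) + 4\right) \left(- \frac{1}{61}\right)\right)\right) = - 968 \left(729 - \left(\frac{13}{4} - \left(- 8 \sqrt{2} + 4\right) \left(- \frac{1}{61}\right)\right)\right) = - 968 \left(729 - \left(\frac{13}{4} - \left(4 - 8 \sqrt{2}\right) \left(- \frac{1}{61}\right)\right)\right) = - 968 \left(729 - \left(\frac{809}{244} - \frac{8 \sqrt{2}}{61}\right)\right) = - 968 \left(\frac{177067}{244} + \frac{8 \sqrt{2}}{61}\right) = - \frac{42850214}{61} - \frac{7744 \sqrt{2}}{61}$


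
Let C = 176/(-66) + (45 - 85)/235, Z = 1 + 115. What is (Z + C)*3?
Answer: 15956/47 ≈ 339.49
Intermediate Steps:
Z = 116
C = -400/141 (C = 176*(-1/66) - 40*1/235 = -8/3 - 8/47 = -400/141 ≈ -2.8369)
(Z + C)*3 = (116 - 400/141)*3 = (15956/141)*3 = 15956/47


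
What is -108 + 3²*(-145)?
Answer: -1413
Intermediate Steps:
-108 + 3²*(-145) = -108 + 9*(-145) = -108 - 1305 = -1413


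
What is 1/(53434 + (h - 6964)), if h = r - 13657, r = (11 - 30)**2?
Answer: 1/33174 ≈ 3.0144e-5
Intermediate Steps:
r = 361 (r = (-19)**2 = 361)
h = -13296 (h = 361 - 13657 = -13296)
1/(53434 + (h - 6964)) = 1/(53434 + (-13296 - 6964)) = 1/(53434 - 20260) = 1/33174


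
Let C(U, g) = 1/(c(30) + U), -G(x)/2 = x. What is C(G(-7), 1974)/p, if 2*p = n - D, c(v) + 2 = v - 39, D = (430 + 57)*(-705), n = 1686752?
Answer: 2/6090261 ≈ 3.2839e-7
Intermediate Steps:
D = -343335 (D = 487*(-705) = -343335)
G(x) = -2*x
c(v) = -41 + v (c(v) = -2 + (v - 39) = -2 + (-39 + v) = -41 + v)
C(U, g) = 1/(-11 + U) (C(U, g) = 1/((-41 + 30) + U) = 1/(-11 + U))
p = 2030087/2 (p = (1686752 - 1*(-343335))/2 = (1686752 + 343335)/2 = (½)*2030087 = 2030087/2 ≈ 1.0150e+6)
C(G(-7), 1974)/p = 1/((-11 - 2*(-7))*(2030087/2)) = (2/2030087)/(-11 + 14) = (2/2030087)/3 = (⅓)*(2/2030087) = 2/6090261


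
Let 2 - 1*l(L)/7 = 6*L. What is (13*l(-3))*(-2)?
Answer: -3640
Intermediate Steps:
l(L) = 14 - 42*L
(13*l(-3))*(-2) = (13*(14 - 42*(-3)))*(-2) = (13*(14 + 126))*(-2) = (13*140)*(-2) = 1820*(-2) = -3640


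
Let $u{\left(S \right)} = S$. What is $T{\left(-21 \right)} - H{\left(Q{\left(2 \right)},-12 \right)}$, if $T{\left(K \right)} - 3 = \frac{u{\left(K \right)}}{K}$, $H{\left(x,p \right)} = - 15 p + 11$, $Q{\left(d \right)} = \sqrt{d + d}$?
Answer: $-187$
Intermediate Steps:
$Q{\left(d \right)} = \sqrt{2} \sqrt{d}$ ($Q{\left(d \right)} = \sqrt{2 d} = \sqrt{2} \sqrt{d}$)
$H{\left(x,p \right)} = 11 - 15 p$
$T{\left(K \right)} = 4$ ($T{\left(K \right)} = 3 + \frac{K}{K} = 3 + 1 = 4$)
$T{\left(-21 \right)} - H{\left(Q{\left(2 \right)},-12 \right)} = 4 - \left(11 - -180\right) = 4 - \left(11 + 180\right) = 4 - 191 = -187$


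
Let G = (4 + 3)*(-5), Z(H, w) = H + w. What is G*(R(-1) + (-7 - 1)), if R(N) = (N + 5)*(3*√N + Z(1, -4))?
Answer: 700 - 420*I ≈ 700.0 - 420.0*I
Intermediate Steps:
R(N) = (-3 + 3*√N)*(5 + N) (R(N) = (N + 5)*(3*√N + (1 - 4)) = (5 + N)*(3*√N - 3) = (5 + N)*(-3 + 3*√N) = (-3 + 3*√N)*(5 + N))
G = -35 (G = 7*(-5) = -35)
G*(R(-1) + (-7 - 1)) = -35*((-15 - 3*(-1) + 3*(-1)^(3/2) + 15*√(-1)) + (-7 - 1)) = -35*((-15 + 3 + 3*(-I) + 15*I) - 8) = -35*((-15 + 3 - 3*I + 15*I) - 8) = -35*((-12 + 12*I) - 8) = -35*(-20 + 12*I) = 700 - 420*I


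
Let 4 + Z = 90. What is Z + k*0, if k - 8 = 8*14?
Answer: 86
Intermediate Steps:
Z = 86 (Z = -4 + 90 = 86)
k = 120 (k = 8 + 8*14 = 8 + 112 = 120)
Z + k*0 = 86 + 120*0 = 86 + 0 = 86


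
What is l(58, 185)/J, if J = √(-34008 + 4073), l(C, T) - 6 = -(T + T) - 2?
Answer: 366*I*√29935/29935 ≈ 2.1154*I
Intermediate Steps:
l(C, T) = 4 - 2*T (l(C, T) = 6 + (-(T + T) - 2) = 6 + (-2*T - 2) = 6 + (-2 - 2*T) = 4 - 2*T)
J = I*√29935 (J = √(-29935) = I*√29935 ≈ 173.02*I)
l(58, 185)/J = (4 - 2*185)/((I*√29935)) = (4 - 370)*(-I*√29935/29935) = -(-366)*I*√29935/29935 = 366*I*√29935/29935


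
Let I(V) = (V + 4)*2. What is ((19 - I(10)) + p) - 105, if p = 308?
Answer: 194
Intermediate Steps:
I(V) = 8 + 2*V (I(V) = (4 + V)*2 = 8 + 2*V)
((19 - I(10)) + p) - 105 = ((19 - (8 + 2*10)) + 308) - 105 = ((19 - (8 + 20)) + 308) - 105 = ((19 - 1*28) + 308) - 105 = ((19 - 28) + 308) - 105 = (-9 + 308) - 105 = 299 - 105 = 194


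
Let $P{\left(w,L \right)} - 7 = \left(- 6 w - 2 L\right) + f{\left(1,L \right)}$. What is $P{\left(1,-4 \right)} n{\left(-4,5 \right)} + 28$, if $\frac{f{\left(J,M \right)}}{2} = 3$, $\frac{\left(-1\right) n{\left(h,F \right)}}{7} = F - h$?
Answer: $-917$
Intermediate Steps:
$n{\left(h,F \right)} = - 7 F + 7 h$ ($n{\left(h,F \right)} = - 7 \left(F - h\right) = - 7 F + 7 h$)
$f{\left(J,M \right)} = 6$ ($f{\left(J,M \right)} = 2 \cdot 3 = 6$)
$P{\left(w,L \right)} = 13 - 6 w - 2 L$ ($P{\left(w,L \right)} = 7 - \left(-6 + 2 L + 6 w\right) = 13 - 6 w - 2 L$)
$P{\left(1,-4 \right)} n{\left(-4,5 \right)} + 28 = \left(13 - 6 - -8\right) \left(\left(-7\right) 5 + 7 \left(-4\right)\right) + 28 = \left(13 - 6 + 8\right) \left(-35 - 28\right) + 28 = 15 \left(-63\right) + 28 = -945 + 28 = -917$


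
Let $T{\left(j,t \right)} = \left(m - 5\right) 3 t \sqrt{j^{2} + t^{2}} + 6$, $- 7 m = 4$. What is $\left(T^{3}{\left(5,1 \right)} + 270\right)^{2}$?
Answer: $\frac{48462087019321548}{117649} - \frac{543500254626264 \sqrt{26}}{16807} \approx 2.4703 \cdot 10^{11}$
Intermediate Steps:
$m = - \frac{4}{7}$ ($m = \left(- \frac{1}{7}\right) 4 = - \frac{4}{7} \approx -0.57143$)
$T{\left(j,t \right)} = 6 - \frac{117 t \sqrt{j^{2} + t^{2}}}{7}$ ($T{\left(j,t \right)} = \left(- \frac{4}{7} - 5\right) 3 t \sqrt{j^{2} + t^{2}} + 6 = - \frac{39 \cdot 3 t}{7} \sqrt{j^{2} + t^{2}} + 6 = - \frac{117 t}{7} \sqrt{j^{2} + t^{2}} + 6 = - \frac{117 t \sqrt{j^{2} + t^{2}}}{7} + 6 = 6 - \frac{117 t \sqrt{j^{2} + t^{2}}}{7}$)
$\left(T^{3}{\left(5,1 \right)} + 270\right)^{2} = \left(\left(6 - \frac{117 \sqrt{5^{2} + 1^{2}}}{7}\right)^{3} + 270\right)^{2} = \left(\left(6 - \frac{117 \sqrt{25 + 1}}{7}\right)^{3} + 270\right)^{2} = \left(\left(6 - \frac{117 \sqrt{26}}{7}\right)^{3} + 270\right)^{2} = \left(270 + \left(6 - \frac{117 \sqrt{26}}{7}\right)^{3}\right)^{2}$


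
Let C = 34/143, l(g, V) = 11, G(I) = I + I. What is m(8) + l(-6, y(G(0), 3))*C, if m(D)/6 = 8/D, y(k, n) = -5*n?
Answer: 112/13 ≈ 8.6154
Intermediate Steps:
G(I) = 2*I
C = 34/143 (C = 34*(1/143) = 34/143 ≈ 0.23776)
m(D) = 48/D (m(D) = 6*(8/D) = 48/D)
m(8) + l(-6, y(G(0), 3))*C = 48/8 + 11*(34/143) = 48*(⅛) + 34/13 = 6 + 34/13 = 112/13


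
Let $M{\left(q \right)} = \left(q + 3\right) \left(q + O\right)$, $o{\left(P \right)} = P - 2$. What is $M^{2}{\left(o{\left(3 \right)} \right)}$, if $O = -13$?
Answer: $2304$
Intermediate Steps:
$o{\left(P \right)} = -2 + P$ ($o{\left(P \right)} = P - 2 = -2 + P$)
$M{\left(q \right)} = \left(-13 + q\right) \left(3 + q\right)$ ($M{\left(q \right)} = \left(q + 3\right) \left(q - 13\right) = \left(3 + q\right) \left(-13 + q\right) = \left(-13 + q\right) \left(3 + q\right)$)
$M^{2}{\left(o{\left(3 \right)} \right)} = \left(-39 + \left(-2 + 3\right)^{2} - 10 \left(-2 + 3\right)\right)^{2} = \left(-39 + 1^{2} - 10\right)^{2} = \left(-39 + 1 - 10\right)^{2} = \left(-48\right)^{2} = 2304$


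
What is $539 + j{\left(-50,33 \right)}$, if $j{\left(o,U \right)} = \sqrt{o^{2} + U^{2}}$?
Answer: $539 + \sqrt{3589} \approx 598.91$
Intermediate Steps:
$j{\left(o,U \right)} = \sqrt{U^{2} + o^{2}}$
$539 + j{\left(-50,33 \right)} = 539 + \sqrt{33^{2} + \left(-50\right)^{2}} = 539 + \sqrt{1089 + 2500} = 539 + \sqrt{3589}$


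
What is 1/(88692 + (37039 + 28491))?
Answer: 1/154222 ≈ 6.4842e-6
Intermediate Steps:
1/(88692 + (37039 + 28491)) = 1/(88692 + 65530) = 1/154222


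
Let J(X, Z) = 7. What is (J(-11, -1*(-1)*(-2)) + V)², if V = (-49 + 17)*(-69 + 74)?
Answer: 23409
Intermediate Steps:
V = -160 (V = -32*5 = -160)
(J(-11, -1*(-1)*(-2)) + V)² = (7 - 160)² = (-153)² = 23409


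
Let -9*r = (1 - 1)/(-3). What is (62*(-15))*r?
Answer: 0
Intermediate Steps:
r = 0 (r = -(1 - 1)/(9*(-3)) = -(-1)*0/27 = -⅑*0 = 0)
(62*(-15))*r = (62*(-15))*0 = -930*0 = 0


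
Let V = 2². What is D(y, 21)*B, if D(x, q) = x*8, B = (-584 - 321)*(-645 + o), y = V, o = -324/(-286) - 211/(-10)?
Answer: 2579053072/143 ≈ 1.8035e+7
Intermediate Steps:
o = 31793/1430 (o = -324*(-1/286) - 211*(-⅒) = 162/143 + 211/10 = 31793/1430 ≈ 22.233)
V = 4
y = 4
B = 161190817/286 (B = (-584 - 321)*(-645 + 31793/1430) = -905*(-890557/1430) = 161190817/286 ≈ 5.6360e+5)
D(x, q) = 8*x
D(y, 21)*B = (8*4)*(161190817/286) = 32*(161190817/286) = 2579053072/143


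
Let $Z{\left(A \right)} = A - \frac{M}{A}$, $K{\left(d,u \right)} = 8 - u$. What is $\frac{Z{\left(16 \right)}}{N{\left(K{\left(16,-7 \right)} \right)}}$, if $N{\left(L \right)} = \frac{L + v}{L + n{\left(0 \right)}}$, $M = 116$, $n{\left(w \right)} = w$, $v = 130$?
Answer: $\frac{105}{116} \approx 0.90517$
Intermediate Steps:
$Z{\left(A \right)} = A - \frac{116}{A}$
$N{\left(L \right)} = \frac{130 + L}{L}$ ($N{\left(L \right)} = \frac{L + 130}{L + 0} = \frac{130 + L}{L}$)
$\frac{Z{\left(16 \right)}}{N{\left(K{\left(16,-7 \right)} \right)}} = \frac{16 - \frac{116}{16}}{\frac{1}{8 - -7} \left(130 + \left(8 - -7\right)\right)} = \frac{16 - \frac{29}{4}}{\frac{1}{8 + 7} \left(130 + \left(8 + 7\right)\right)} = \frac{16 - \frac{29}{4}}{\frac{1}{15} \left(130 + 15\right)} = \frac{35}{4 \cdot \frac{1}{15} \cdot 145} = \frac{35}{4 \cdot \frac{29}{3}} = \frac{35}{4} \cdot \frac{3}{29} = \frac{105}{116}$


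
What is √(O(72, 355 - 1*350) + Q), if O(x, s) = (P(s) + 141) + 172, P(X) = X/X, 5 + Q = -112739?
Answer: I*√112430 ≈ 335.31*I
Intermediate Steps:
Q = -112744 (Q = -5 - 112739 = -112744)
P(X) = 1
O(x, s) = 314 (O(x, s) = (1 + 141) + 172 = 142 + 172 = 314)
√(O(72, 355 - 1*350) + Q) = √(314 - 112744) = √(-112430) = I*√112430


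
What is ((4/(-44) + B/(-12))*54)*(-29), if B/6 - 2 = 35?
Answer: 320247/11 ≈ 29113.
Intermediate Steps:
B = 222 (B = 12 + 6*35 = 12 + 210 = 222)
((4/(-44) + B/(-12))*54)*(-29) = ((4/(-44) + 222/(-12))*54)*(-29) = ((4*(-1/44) + 222*(-1/12))*54)*(-29) = ((-1/11 - 37/2)*54)*(-29) = -409/22*54*(-29) = -11043/11*(-29) = 320247/11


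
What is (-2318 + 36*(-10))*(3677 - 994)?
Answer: -7185074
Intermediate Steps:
(-2318 + 36*(-10))*(3677 - 994) = (-2318 - 360)*2683 = -2678*2683 = -7185074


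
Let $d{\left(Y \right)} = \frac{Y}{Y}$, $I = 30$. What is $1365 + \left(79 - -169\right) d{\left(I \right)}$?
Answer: $1613$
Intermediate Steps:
$d{\left(Y \right)} = 1$
$1365 + \left(79 - -169\right) d{\left(I \right)} = 1365 + \left(79 - -169\right) 1 = 1365 + \left(79 + 169\right) 1 = 1365 + 248 \cdot 1 = 1365 + 248 = 1613$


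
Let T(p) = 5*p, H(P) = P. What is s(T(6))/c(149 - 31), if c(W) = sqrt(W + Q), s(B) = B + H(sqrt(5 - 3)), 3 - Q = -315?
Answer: sqrt(109)*(30 + sqrt(2))/218 ≈ 1.5045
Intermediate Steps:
Q = 318 (Q = 3 - 1*(-315) = 3 + 315 = 318)
s(B) = B + sqrt(2) (s(B) = B + sqrt(5 - 3) = B + sqrt(2))
c(W) = sqrt(318 + W) (c(W) = sqrt(W + 318) = sqrt(318 + W))
s(T(6))/c(149 - 31) = (5*6 + sqrt(2))/(sqrt(318 + (149 - 31))) = (30 + sqrt(2))/(sqrt(318 + 118)) = (30 + sqrt(2))/(sqrt(436)) = (30 + sqrt(2))/((2*sqrt(109))) = (30 + sqrt(2))*(sqrt(109)/218) = sqrt(109)*(30 + sqrt(2))/218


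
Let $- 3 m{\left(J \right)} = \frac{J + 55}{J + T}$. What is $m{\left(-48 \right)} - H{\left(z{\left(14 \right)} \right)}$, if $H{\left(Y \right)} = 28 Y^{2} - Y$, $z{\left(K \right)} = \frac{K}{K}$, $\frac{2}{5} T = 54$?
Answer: $- \frac{7054}{261} \approx -27.027$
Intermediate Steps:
$T = 135$ ($T = \frac{5}{2} \cdot 54 = 135$)
$m{\left(J \right)} = - \frac{55 + J}{3 \left(135 + J\right)}$ ($m{\left(J \right)} = - \frac{\left(J + 55\right) \frac{1}{J + 135}}{3} = - \frac{\left(55 + J\right) \frac{1}{135 + J}}{3} = - \frac{\frac{1}{135 + J} \left(55 + J\right)}{3} = - \frac{55 + J}{3 \left(135 + J\right)}$)
$z{\left(K \right)} = 1$
$H{\left(Y \right)} = - Y + 28 Y^{2}$
$m{\left(-48 \right)} - H{\left(z{\left(14 \right)} \right)} = \frac{-55 - -48}{3 \left(135 - 48\right)} - 1 \left(-1 + 28 \cdot 1\right) = \frac{-55 + 48}{3 \cdot 87} - 1 \left(-1 + 28\right) = \frac{1}{3} \cdot \frac{1}{87} \left(-7\right) - 1 \cdot 27 = - \frac{7}{261} - 27 = - \frac{7054}{261}$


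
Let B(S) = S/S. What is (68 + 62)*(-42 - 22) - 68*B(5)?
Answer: -8388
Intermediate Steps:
B(S) = 1
(68 + 62)*(-42 - 22) - 68*B(5) = (68 + 62)*(-42 - 22) - 68*1 = 130*(-64) - 68 = -8320 - 68 = -8388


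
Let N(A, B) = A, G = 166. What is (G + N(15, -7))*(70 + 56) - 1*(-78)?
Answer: 22884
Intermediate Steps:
(G + N(15, -7))*(70 + 56) - 1*(-78) = (166 + 15)*(70 + 56) - 1*(-78) = 181*126 + 78 = 22806 + 78 = 22884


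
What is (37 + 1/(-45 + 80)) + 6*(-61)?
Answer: -11514/35 ≈ -328.97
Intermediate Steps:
(37 + 1/(-45 + 80)) + 6*(-61) = (37 + 1/35) - 366 = 1296/35 - 366 = -11514/35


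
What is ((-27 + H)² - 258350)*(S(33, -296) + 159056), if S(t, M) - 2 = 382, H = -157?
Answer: -35793323360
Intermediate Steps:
S(t, M) = 384 (S(t, M) = 2 + 382 = 384)
((-27 + H)² - 258350)*(S(33, -296) + 159056) = ((-27 - 157)² - 258350)*(384 + 159056) = ((-184)² - 258350)*159440 = (33856 - 258350)*159440 = -224494*159440 = -35793323360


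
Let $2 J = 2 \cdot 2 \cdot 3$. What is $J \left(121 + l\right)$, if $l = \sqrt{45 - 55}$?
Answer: $726 + 6 i \sqrt{10} \approx 726.0 + 18.974 i$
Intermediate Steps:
$J = 6$ ($J = \frac{2 \cdot 2 \cdot 3}{2} = \frac{4 \cdot 3}{2} = \frac{1}{2} \cdot 12 = 6$)
$l = i \sqrt{10}$ ($l = \sqrt{-10} = i \sqrt{10} \approx 3.1623 i$)
$J \left(121 + l\right) = 6 \left(121 + i \sqrt{10}\right) = 726 + 6 i \sqrt{10}$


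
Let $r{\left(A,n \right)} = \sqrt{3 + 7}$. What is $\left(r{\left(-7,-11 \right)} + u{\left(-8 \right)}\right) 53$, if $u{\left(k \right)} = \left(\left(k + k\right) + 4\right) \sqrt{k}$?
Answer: $53 \sqrt{10} - 1272 i \sqrt{2} \approx 167.6 - 1798.9 i$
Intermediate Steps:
$r{\left(A,n \right)} = \sqrt{10}$
$u{\left(k \right)} = \sqrt{k} \left(4 + 2 k\right)$ ($u{\left(k \right)} = \left(2 k + 4\right) \sqrt{k} = \left(4 + 2 k\right) \sqrt{k} = \sqrt{k} \left(4 + 2 k\right)$)
$\left(r{\left(-7,-11 \right)} + u{\left(-8 \right)}\right) 53 = \left(\sqrt{10} + 2 \sqrt{-8} \left(2 - 8\right)\right) 53 = \left(\sqrt{10} + 2 \cdot 2 i \sqrt{2} \left(-6\right)\right) 53 = \left(\sqrt{10} - 24 i \sqrt{2}\right) 53 = 53 \sqrt{10} - 1272 i \sqrt{2}$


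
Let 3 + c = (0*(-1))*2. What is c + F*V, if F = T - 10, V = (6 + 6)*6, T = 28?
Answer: 1293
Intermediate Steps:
c = -3 (c = -3 + (0*(-1))*2 = -3 + 0*2 = -3 + 0 = -3)
V = 72 (V = 12*6 = 72)
F = 18 (F = 28 - 10 = 18)
c + F*V = -3 + 18*72 = -3 + 1296 = 1293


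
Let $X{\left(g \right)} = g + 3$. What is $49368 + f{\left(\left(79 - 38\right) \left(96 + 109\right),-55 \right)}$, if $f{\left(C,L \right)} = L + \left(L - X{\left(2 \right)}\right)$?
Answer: $49253$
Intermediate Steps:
$X{\left(g \right)} = 3 + g$
$f{\left(C,L \right)} = -5 + 2 L$ ($f{\left(C,L \right)} = L + \left(L - \left(3 + 2\right)\right) = L + \left(L - 5\right) = L + \left(-5 + L\right) = -5 + 2 L$)
$49368 + f{\left(\left(79 - 38\right) \left(96 + 109\right),-55 \right)} = 49368 + \left(-5 + 2 \left(-55\right)\right) = 49368 - 115 = 49253$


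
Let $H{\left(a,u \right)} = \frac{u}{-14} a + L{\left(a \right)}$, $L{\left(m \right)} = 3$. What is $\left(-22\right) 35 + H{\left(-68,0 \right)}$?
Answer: $-767$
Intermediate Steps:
$H{\left(a,u \right)} = 3 - \frac{a u}{14}$ ($H{\left(a,u \right)} = \frac{u}{-14} a + 3 = u \left(- \frac{1}{14}\right) a + 3 = - \frac{u}{14} a + 3 = - \frac{a u}{14} + 3 = 3 - \frac{a u}{14}$)
$\left(-22\right) 35 + H{\left(-68,0 \right)} = \left(-22\right) 35 + \left(3 - \left(- \frac{34}{7}\right) 0\right) = -770 + \left(3 + 0\right) = -770 + 3 = -767$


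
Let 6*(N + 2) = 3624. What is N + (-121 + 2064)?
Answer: 2545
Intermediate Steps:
N = 602 (N = -2 + (⅙)*3624 = -2 + 604 = 602)
N + (-121 + 2064) = 602 + (-121 + 2064) = 602 + 1943 = 2545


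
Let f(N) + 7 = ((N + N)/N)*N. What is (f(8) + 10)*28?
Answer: 532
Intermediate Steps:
f(N) = -7 + 2*N (f(N) = -7 + ((N + N)/N)*N = -7 + ((2*N)/N)*N = -7 + 2*N)
(f(8) + 10)*28 = ((-7 + 2*8) + 10)*28 = ((-7 + 16) + 10)*28 = (9 + 10)*28 = 19*28 = 532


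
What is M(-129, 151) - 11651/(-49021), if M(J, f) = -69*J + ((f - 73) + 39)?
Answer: 442083029/49021 ≈ 9018.2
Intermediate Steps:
M(J, f) = -34 + f - 69*J (M(J, f) = -69*J + ((-73 + f) + 39) = -69*J + (-34 + f) = -34 + f - 69*J)
M(-129, 151) - 11651/(-49021) = (-34 + 151 - 69*(-129)) - 11651/(-49021) = (-34 + 151 + 8901) - 11651*(-1)/49021 = 9018 - 1*(-11651/49021) = 9018 + 11651/49021 = 442083029/49021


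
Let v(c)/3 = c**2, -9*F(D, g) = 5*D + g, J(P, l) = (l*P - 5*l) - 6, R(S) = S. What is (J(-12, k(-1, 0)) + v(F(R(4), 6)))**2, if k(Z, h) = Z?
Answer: 946729/729 ≈ 1298.7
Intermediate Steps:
J(P, l) = -6 - 5*l + P*l (J(P, l) = (P*l - 5*l) - 6 = (-5*l + P*l) - 6 = -6 - 5*l + P*l)
F(D, g) = -5*D/9 - g/9 (F(D, g) = -(5*D + g)/9 = -(g + 5*D)/9 = -5*D/9 - g/9)
v(c) = 3*c**2
(J(-12, k(-1, 0)) + v(F(R(4), 6)))**2 = ((-6 - 5*(-1) - 12*(-1)) + 3*(-5/9*4 - 1/9*6)**2)**2 = ((-6 + 5 + 12) + 3*(-20/9 - 2/3)**2)**2 = (11 + 3*(-26/9)**2)**2 = (11 + 3*(676/81))**2 = (11 + 676/27)**2 = (973/27)**2 = 946729/729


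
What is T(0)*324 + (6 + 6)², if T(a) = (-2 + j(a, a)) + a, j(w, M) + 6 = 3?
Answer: -1476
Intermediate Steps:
j(w, M) = -3 (j(w, M) = -6 + 3 = -3)
T(a) = -5 + a (T(a) = (-2 - 3) + a = -5 + a)
T(0)*324 + (6 + 6)² = (-5 + 0)*324 + (6 + 6)² = -5*324 + 12² = -1620 + 144 = -1476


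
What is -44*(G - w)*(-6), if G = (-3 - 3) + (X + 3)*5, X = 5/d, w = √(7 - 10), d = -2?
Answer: -924 - 264*I*√3 ≈ -924.0 - 457.26*I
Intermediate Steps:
w = I*√3 (w = √(-3) = I*√3 ≈ 1.732*I)
X = -5/2 (X = 5/(-2) = 5*(-½) = -5/2 ≈ -2.5000)
G = -7/2 (G = (-3 - 3) + (-5/2 + 3)*5 = -6 + (½)*5 = -6 + 5/2 = -7/2 ≈ -3.5000)
-44*(G - w)*(-6) = -44*(-7/2 - I*√3)*(-6) = (154 + 44*I*√3)*(-6) = -924 - 264*I*√3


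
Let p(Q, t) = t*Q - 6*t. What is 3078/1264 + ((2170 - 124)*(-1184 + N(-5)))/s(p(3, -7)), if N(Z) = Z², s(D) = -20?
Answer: 374675307/3160 ≈ 1.1857e+5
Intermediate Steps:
p(Q, t) = -6*t + Q*t (p(Q, t) = Q*t - 6*t = -6*t + Q*t)
3078/1264 + ((2170 - 124)*(-1184 + N(-5)))/s(p(3, -7)) = 3078/1264 + ((2170 - 124)*(-1184 + (-5)²))/(-20) = 3078*(1/1264) + (2046*(-1184 + 25))*(-1/20) = 1539/632 + (2046*(-1159))*(-1/20) = 1539/632 - 2371314*(-1/20) = 1539/632 + 1185657/10 = 374675307/3160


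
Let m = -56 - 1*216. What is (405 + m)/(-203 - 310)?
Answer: -7/27 ≈ -0.25926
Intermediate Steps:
m = -272 (m = -56 - 216 = -272)
(405 + m)/(-203 - 310) = (405 - 272)/(-203 - 310) = 133/(-513) = 133*(-1/513) = -7/27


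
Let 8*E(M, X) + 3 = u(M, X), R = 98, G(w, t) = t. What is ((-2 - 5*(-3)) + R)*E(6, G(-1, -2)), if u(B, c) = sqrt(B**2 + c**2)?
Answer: -333/8 + 111*sqrt(10)/4 ≈ 46.128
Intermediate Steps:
E(M, X) = -3/8 + sqrt(M**2 + X**2)/8
((-2 - 5*(-3)) + R)*E(6, G(-1, -2)) = ((-2 - 5*(-3)) + 98)*(-3/8 + sqrt(6**2 + (-2)**2)/8) = ((-2 + 15) + 98)*(-3/8 + sqrt(36 + 4)/8) = (13 + 98)*(-3/8 + sqrt(40)/8) = 111*(-3/8 + (2*sqrt(10))/8) = 111*(-3/8 + sqrt(10)/4) = -333/8 + 111*sqrt(10)/4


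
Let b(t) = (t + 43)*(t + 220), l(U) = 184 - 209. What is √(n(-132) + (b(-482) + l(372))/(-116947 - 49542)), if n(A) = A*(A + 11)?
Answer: √442702128427035/166489 ≈ 126.38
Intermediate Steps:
l(U) = -25
b(t) = (43 + t)*(220 + t)
n(A) = A*(11 + A)
√(n(-132) + (b(-482) + l(372))/(-116947 - 49542)) = √(-132*(11 - 132) + ((9460 + (-482)² + 263*(-482)) - 25)/(-116947 - 49542)) = √(-132*(-121) + ((9460 + 232324 - 126766) - 25)/(-166489)) = √(15972 + (115018 - 25)*(-1/166489)) = √(15972 + 114993*(-1/166489)) = √(15972 - 114993/166489) = √(2659047315/166489) = √442702128427035/166489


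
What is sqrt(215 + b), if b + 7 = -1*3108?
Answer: 10*I*sqrt(29) ≈ 53.852*I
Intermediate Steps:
b = -3115 (b = -7 - 1*3108 = -7 - 3108 = -3115)
sqrt(215 + b) = sqrt(215 - 3115) = sqrt(-2900) = 10*I*sqrt(29)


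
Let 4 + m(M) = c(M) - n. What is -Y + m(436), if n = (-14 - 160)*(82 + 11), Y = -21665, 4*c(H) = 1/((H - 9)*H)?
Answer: 28181227985/744688 ≈ 37843.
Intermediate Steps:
c(H) = 1/(4*H*(-9 + H)) (c(H) = (1/((H - 9)*H))/4 = (1/((-9 + H)*H))/4 = (1/(H*(-9 + H)))/4 = 1/(4*H*(-9 + H)))
n = -16182 (n = -174*93 = -16182)
m(M) = 16178 + 1/(4*M*(-9 + M)) (m(M) = -4 + (1/(4*M*(-9 + M)) - 1*(-16182)) = -4 + (1/(4*M*(-9 + M)) + 16182) = -4 + (16182 + 1/(4*M*(-9 + M))) = 16178 + 1/(4*M*(-9 + M)))
-Y + m(436) = -1*(-21665) + (¼)*(1 + 64712*436*(-9 + 436))/(436*(-9 + 436)) = 21665 + (¼)*(1/436)*(1 + 64712*436*427)/427 = 21665 + (¼)*(1/436)*(1/427)*(1 + 12047562464) = 21665 + (¼)*(1/436)*(1/427)*12047562465 = 21665 + 12047562465/744688 = 28181227985/744688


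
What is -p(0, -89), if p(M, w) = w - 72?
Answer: 161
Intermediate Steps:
p(M, w) = -72 + w
-p(0, -89) = -(-72 - 89) = -1*(-161) = 161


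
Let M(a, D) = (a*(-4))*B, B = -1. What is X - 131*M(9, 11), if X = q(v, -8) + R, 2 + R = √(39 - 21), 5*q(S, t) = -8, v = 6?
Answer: -23598/5 + 3*√2 ≈ -4715.4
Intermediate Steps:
q(S, t) = -8/5 (q(S, t) = (⅕)*(-8) = -8/5)
M(a, D) = 4*a (M(a, D) = (a*(-4))*(-1) = -4*a*(-1) = 4*a)
R = -2 + 3*√2 (R = -2 + √(39 - 21) = -2 + √18 = -2 + 3*√2 ≈ 2.2426)
X = -18/5 + 3*√2 (X = -8/5 + (-2 + 3*√2) = -18/5 + 3*√2 ≈ 0.64264)
X - 131*M(9, 11) = (-18/5 + 3*√2) - 524*9 = (-18/5 + 3*√2) - 131*36 = (-18/5 + 3*√2) - 4716 = -23598/5 + 3*√2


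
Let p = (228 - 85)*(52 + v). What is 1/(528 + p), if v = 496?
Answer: 1/78892 ≈ 1.2676e-5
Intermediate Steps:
p = 78364 (p = (228 - 85)*(52 + 496) = 143*548 = 78364)
1/(528 + p) = 1/(528 + 78364) = 1/78892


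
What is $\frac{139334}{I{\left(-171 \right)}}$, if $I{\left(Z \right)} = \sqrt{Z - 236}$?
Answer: $- \frac{139334 i \sqrt{407}}{407} \approx - 6906.5 i$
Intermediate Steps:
$I{\left(Z \right)} = \sqrt{-236 + Z}$
$\frac{139334}{I{\left(-171 \right)}} = \frac{139334}{\sqrt{-236 - 171}} = \frac{139334}{\sqrt{-407}} = \frac{139334}{i \sqrt{407}} = 139334 \left(- \frac{i \sqrt{407}}{407}\right) = - \frac{139334 i \sqrt{407}}{407}$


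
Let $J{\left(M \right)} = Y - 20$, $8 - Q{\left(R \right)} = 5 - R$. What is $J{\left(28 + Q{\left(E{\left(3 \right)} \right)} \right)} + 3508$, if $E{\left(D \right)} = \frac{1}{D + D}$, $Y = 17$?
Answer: $3505$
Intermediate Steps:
$E{\left(D \right)} = \frac{1}{2 D}$
$Q{\left(R \right)} = 3 + R$ ($Q{\left(R \right)} = 8 - \left(5 - R\right) = 8 + \left(-5 + R\right) = 3 + R$)
$J{\left(M \right)} = -3$ ($J{\left(M \right)} = 17 - 20 = -3$)
$J{\left(28 + Q{\left(E{\left(3 \right)} \right)} \right)} + 3508 = -3 + 3508 = 3505$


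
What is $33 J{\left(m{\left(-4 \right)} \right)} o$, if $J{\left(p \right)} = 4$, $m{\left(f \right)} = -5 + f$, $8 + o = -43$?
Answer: $-6732$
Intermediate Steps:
$o = -51$ ($o = -8 - 43 = -51$)
$33 J{\left(m{\left(-4 \right)} \right)} o = 33 \cdot 4 \left(-51\right) = 132 \left(-51\right) = -6732$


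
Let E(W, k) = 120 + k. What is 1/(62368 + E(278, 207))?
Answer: 1/62695 ≈ 1.5950e-5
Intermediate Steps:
1/(62368 + E(278, 207)) = 1/(62368 + (120 + 207)) = 1/(62368 + 327) = 1/62695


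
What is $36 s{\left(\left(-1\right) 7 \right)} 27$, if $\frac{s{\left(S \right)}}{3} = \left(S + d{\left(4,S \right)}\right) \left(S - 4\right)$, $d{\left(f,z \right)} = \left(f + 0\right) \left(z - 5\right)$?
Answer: $1764180$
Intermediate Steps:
$d{\left(f,z \right)} = f \left(-5 + z\right)$
$s{\left(S \right)} = 3 \left(-20 + 5 S\right) \left(-4 + S\right)$ ($s{\left(S \right)} = 3 \left(S + 4 \left(-5 + S\right)\right) \left(S - 4\right) = 3 \left(S + \left(-20 + 4 S\right)\right) \left(-4 + S\right) = 3 \left(-20 + 5 S\right) \left(-4 + S\right)$)
$36 s{\left(\left(-1\right) 7 \right)} 27 = 36 \left(240 - 120 \left(\left(-1\right) 7\right) + 15 \left(\left(-1\right) 7\right)^{2}\right) 27 = 36 \left(240 - -840 + 15 \left(-7\right)^{2}\right) 27 = 36 \left(240 + 840 + 15 \cdot 49\right) 27 = 36 \left(240 + 840 + 735\right) 27 = 36 \cdot 1815 \cdot 27 = 65340 \cdot 27 = 1764180$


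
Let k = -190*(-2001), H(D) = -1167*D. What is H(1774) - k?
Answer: -2450448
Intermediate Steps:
k = 380190
H(1774) - k = -1167*1774 - 1*380190 = -2070258 - 380190 = -2450448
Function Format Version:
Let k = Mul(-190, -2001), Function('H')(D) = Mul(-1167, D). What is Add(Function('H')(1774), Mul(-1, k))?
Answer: -2450448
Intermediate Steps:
k = 380190
Add(Function('H')(1774), Mul(-1, k)) = Add(Mul(-1167, 1774), Mul(-1, 380190)) = Add(-2070258, -380190) = -2450448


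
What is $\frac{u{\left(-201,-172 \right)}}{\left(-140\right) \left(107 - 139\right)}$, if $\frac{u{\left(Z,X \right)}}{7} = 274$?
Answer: $\frac{137}{320} \approx 0.42812$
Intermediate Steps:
$u{\left(Z,X \right)} = 1918$ ($u{\left(Z,X \right)} = 7 \cdot 274 = 1918$)
$\frac{u{\left(-201,-172 \right)}}{\left(-140\right) \left(107 - 139\right)} = \frac{1918}{\left(-140\right) \left(107 - 139\right)} = \frac{1918}{\left(-140\right) \left(-32\right)} = \frac{1918}{4480} = 1918 \cdot \frac{1}{4480} = \frac{137}{320}$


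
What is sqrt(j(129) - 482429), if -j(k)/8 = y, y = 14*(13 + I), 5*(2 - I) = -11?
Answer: I*sqrt(12108885)/5 ≈ 695.96*I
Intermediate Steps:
I = 21/5 (I = 2 - 1/5*(-11) = 2 + 11/5 = 21/5 ≈ 4.2000)
y = 1204/5 (y = 14*(13 + 21/5) = 14*(86/5) = 1204/5 ≈ 240.80)
j(k) = -9632/5 (j(k) = -8*1204/5 = -9632/5)
sqrt(j(129) - 482429) = sqrt(-9632/5 - 482429) = sqrt(-2421777/5) = I*sqrt(12108885)/5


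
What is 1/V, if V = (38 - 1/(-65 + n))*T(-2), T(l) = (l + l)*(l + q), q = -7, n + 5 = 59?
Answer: 11/15084 ≈ 0.00072925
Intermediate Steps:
n = 54 (n = -5 + 59 = 54)
T(l) = 2*l*(-7 + l) (T(l) = (l + l)*(l - 7) = (2*l)*(-7 + l) = 2*l*(-7 + l))
V = 15084/11 (V = (38 - 1/(-65 + 54))*(2*(-2)*(-7 - 2)) = (38 - 1/(-11))*(2*(-2)*(-9)) = (38 - 1*(-1/11))*36 = (38 + 1/11)*36 = (419/11)*36 = 15084/11 ≈ 1371.3)
1/V = 1/(15084/11) = 11/15084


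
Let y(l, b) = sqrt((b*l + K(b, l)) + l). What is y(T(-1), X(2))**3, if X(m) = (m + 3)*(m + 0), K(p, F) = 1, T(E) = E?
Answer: -10*I*sqrt(10) ≈ -31.623*I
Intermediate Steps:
X(m) = m*(3 + m) (X(m) = (3 + m)*m = m*(3 + m))
y(l, b) = sqrt(1 + l + b*l) (y(l, b) = sqrt((b*l + 1) + l) = sqrt((1 + b*l) + l) = sqrt(1 + l + b*l))
y(T(-1), X(2))**3 = (sqrt(1 - 1 + (2*(3 + 2))*(-1)))**3 = (sqrt(1 - 1 + (2*5)*(-1)))**3 = (sqrt(1 - 1 + 10*(-1)))**3 = (sqrt(1 - 1 - 10))**3 = (sqrt(-10))**3 = (I*sqrt(10))**3 = -10*I*sqrt(10)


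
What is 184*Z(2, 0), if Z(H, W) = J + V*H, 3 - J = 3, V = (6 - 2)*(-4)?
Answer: -5888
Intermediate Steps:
V = -16 (V = 4*(-4) = -16)
J = 0 (J = 3 - 1*3 = 3 - 3 = 0)
Z(H, W) = -16*H (Z(H, W) = 0 - 16*H = -16*H)
184*Z(2, 0) = 184*(-16*2) = 184*(-32) = -5888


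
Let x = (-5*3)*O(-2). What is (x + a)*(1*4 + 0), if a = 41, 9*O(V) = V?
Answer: 532/3 ≈ 177.33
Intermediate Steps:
O(V) = V/9
x = 10/3 (x = (-5*3)*((1/9)*(-2)) = -15*(-2/9) = 10/3 ≈ 3.3333)
(x + a)*(1*4 + 0) = (10/3 + 41)*(1*4 + 0) = 133*(4 + 0)/3 = (133/3)*4 = 532/3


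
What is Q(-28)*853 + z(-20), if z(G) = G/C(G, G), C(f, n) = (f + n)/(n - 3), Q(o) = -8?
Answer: -13671/2 ≈ -6835.5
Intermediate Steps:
C(f, n) = (f + n)/(-3 + n)
z(G) = -3/2 + G/2 (z(G) = G/(((G + G)/(-3 + G))) = G/(((2*G)/(-3 + G))) = G/((2*G/(-3 + G))) = G*((-3 + G)/(2*G)) = -3/2 + G/2)
Q(-28)*853 + z(-20) = -8*853 + (-3/2 + (½)*(-20)) = -6824 + (-3/2 - 10) = -6824 - 23/2 = -13671/2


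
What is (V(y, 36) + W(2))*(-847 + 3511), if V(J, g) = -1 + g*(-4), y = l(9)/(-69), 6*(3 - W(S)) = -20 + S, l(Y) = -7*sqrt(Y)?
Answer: -370296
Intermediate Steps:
W(S) = 19/3 - S/6 (W(S) = 3 - (-20 + S)/6 = 3 + (10/3 - S/6) = 19/3 - S/6)
y = 7/23 (y = -7*sqrt(9)/(-69) = -7*3*(-1/69) = -21*(-1/69) = 7/23 ≈ 0.30435)
V(J, g) = -1 - 4*g
(V(y, 36) + W(2))*(-847 + 3511) = ((-1 - 4*36) + (19/3 - 1/6*2))*(-847 + 3511) = ((-1 - 144) + (19/3 - 1/3))*2664 = (-145 + 6)*2664 = -139*2664 = -370296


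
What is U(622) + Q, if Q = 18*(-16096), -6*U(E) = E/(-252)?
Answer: -219034057/756 ≈ -2.8973e+5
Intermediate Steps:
U(E) = E/1512 (U(E) = -E/(6*(-252)) = -E*(-1)/(6*252) = -(-1)*E/1512 = E/1512)
Q = -289728
U(622) + Q = (1/1512)*622 - 289728 = 311/756 - 289728 = -219034057/756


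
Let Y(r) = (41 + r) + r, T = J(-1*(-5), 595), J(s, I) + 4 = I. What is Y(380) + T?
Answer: 1392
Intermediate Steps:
J(s, I) = -4 + I
T = 591 (T = -4 + 595 = 591)
Y(r) = 41 + 2*r
Y(380) + T = (41 + 2*380) + 591 = (41 + 760) + 591 = 801 + 591 = 1392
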